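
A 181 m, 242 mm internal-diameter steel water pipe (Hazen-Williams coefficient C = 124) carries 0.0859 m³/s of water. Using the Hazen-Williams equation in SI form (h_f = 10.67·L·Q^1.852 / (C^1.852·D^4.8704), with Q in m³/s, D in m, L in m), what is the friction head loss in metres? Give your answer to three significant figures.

h_f ≈ 2.73 m

h_f = 10.67·181·0.0859^1.852 / (124^1.852·0.242^4.8704) = 2.727 m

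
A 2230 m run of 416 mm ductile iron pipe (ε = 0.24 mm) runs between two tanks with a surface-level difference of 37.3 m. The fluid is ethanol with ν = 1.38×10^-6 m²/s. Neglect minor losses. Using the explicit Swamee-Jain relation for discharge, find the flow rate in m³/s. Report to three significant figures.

Swamee-Jain (Type II): Q = -0.965·√(gD⁵h_f/L)·ln[ε/(3.7D) + √(3.17ν²L/(gD³h_f))]
√(gD⁵h_f/L) = √(9.81·0.416⁵·37.3/2230) = 0.04521
ε/(3.7D) = 1.56×10^-4; √(3.17ν²L/(gD³h_f)) = 2.26×10^-5
Q = -0.965·0.04521·ln(1.785×10^-4) = 0.3766 m³/s
Check: V = 2.77 m/s, Re = 8.35×10^5, f = 0.01789, h_f = 37.5 m ≈ 37.3 m ✓

Q ≈ 0.377 m³/s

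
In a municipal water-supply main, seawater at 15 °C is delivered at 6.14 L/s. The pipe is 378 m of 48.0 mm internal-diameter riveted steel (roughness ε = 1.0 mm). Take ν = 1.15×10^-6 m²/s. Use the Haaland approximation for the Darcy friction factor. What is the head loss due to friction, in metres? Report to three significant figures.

V = 4Q/(πD²) = 4·0.00614/(π·0.0480²) = 3.393 m/s
Re = VD/ν = 3.393·0.0480/1.15×10^-6 = 1.42×10^5 → turbulent
ε/D = 1.0/48.0 = 0.0208
Haaland: f = 0.04977
h_f = f(L/D)V²/(2g) = 0.04977·(378/0.0480)·3.393²/(2·9.81) = 230.0 m

h_f ≈ 230 m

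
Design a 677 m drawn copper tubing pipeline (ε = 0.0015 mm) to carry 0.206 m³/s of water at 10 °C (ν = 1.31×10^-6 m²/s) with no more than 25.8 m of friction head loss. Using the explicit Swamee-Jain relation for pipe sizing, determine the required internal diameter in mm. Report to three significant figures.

Swamee-Jain (Type III): D = 0.66·[ε^1.25·(LQ²/(gh_f))^4.75 + ν·Q^9.4·(L/(gh_f))^5.2]^0.04
LQ²/(gh_f) = 0.1135; L/(gh_f) = 2.675
Term 1 = ε^1.25·(…)^4.75 = 1.70×10^-12; Term 2 = ν·Q^9.4·(…)^5.2 = 7.76×10^-11
D = 0.66·(1.70×10^-12 + 7.76×10^-11)^0.04 = 0.2603 m = 260 mm
Check: V = 3.87 m/s, Re = 7.69×10^5, f = 0.01226, h_f = 24.3 m ≈ 25.8 m ✓

D ≈ 260 mm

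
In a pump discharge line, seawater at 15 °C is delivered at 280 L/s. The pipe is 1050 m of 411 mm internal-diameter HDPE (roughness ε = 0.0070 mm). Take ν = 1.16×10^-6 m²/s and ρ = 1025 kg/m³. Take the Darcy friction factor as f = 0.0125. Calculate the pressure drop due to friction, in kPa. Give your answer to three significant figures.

V = 4Q/(πD²) = 4·0.280/(π·0.411²) = 2.110 m/s
h_f = f(L/D)V²/(2g) = 0.01250·(1050/0.411)·2.110²/(2·9.81) = 7.250 m
Δp = ρg·h_f = 1025·9.81·7.250 = 72.90 kPa

Δp ≈ 72.9 kPa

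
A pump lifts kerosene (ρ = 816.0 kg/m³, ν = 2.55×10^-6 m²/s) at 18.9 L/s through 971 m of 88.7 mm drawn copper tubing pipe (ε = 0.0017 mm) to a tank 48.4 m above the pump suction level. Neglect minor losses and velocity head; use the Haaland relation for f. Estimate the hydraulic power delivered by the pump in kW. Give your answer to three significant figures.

V = 4Q/(πD²) = 3.059 m/s; Re = 1.06×10^5; ε/D = 1.92×10^-5; f = 0.01767
h_f = f(L/D)V²/2g = 92.25 m
Total head H = z + h_f = 48.4 + 92.25 = 140.6 m
P_hyd = ρgQH = 816.0·9.81·0.0189·140.6 = 21.28 kW

P_hyd ≈ 21.3 kW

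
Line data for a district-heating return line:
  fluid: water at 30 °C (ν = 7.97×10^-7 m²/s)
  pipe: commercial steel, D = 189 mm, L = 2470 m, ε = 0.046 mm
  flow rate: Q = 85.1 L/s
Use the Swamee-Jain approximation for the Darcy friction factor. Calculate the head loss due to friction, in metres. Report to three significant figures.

V = 4Q/(πD²) = 4·0.0851/(π·0.189²) = 3.033 m/s
Re = VD/ν = 3.033·0.189/7.97×10^-7 = 7.19×10^5 → turbulent
ε/D = 0.046/189 = 2.43×10^-4
Swamee-Jain: f = 0.01551
h_f = f(L/D)V²/(2g) = 0.01551·(2470/0.189)·3.033²/(2·9.81) = 95.03 m

h_f ≈ 95.0 m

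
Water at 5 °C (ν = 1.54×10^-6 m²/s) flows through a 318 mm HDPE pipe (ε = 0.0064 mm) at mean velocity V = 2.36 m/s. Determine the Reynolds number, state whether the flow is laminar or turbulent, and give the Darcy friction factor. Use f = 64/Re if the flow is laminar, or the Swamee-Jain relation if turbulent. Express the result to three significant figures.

Re ≈ 4.87×10^5; turbulent; f ≈ 0.0135

Re = VD/ν = 2.360·0.318/1.54×10^-6 = 4.87×10^5
Re > 4000 → turbulent; ε/D = 2.01×10^-5
Swamee-Jain: f = 0.01346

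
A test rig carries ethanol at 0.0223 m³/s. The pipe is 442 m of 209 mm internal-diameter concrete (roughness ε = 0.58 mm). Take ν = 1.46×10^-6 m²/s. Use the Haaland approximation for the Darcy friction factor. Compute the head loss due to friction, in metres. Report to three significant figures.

V = 4Q/(πD²) = 4·0.0223/(π·0.209²) = 0.6500 m/s
Re = VD/ν = 0.6500·0.209/1.46×10^-6 = 9.30×10^4 → turbulent
ε/D = 0.58/209 = 0.00278
Haaland: f = 0.02697
h_f = f(L/D)V²/(2g) = 0.02697·(442/0.209)·0.6500²/(2·9.81) = 1.228 m

h_f ≈ 1.23 m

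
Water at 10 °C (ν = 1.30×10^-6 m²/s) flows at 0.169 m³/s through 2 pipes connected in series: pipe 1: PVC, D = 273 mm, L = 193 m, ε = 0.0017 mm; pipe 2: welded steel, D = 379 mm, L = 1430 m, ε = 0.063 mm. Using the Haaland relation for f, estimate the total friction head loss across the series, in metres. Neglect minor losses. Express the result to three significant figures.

H ≈ 10.4 m

Pipe 1: V = 2.887 m/s, Re = 6.06×10^5, ε/D = 6.23×10^-6, f = 0.01270, h_1 = f(L/D)V²/2g = 3.815 m
Pipe 2: V = 1.498 m/s, Re = 4.37×10^5, ε/D = 1.66×10^-4, f = 0.01516, h_2 = f(L/D)V²/2g = 6.542 m
Series → Q common, losses add: H = Σh = 10.36 m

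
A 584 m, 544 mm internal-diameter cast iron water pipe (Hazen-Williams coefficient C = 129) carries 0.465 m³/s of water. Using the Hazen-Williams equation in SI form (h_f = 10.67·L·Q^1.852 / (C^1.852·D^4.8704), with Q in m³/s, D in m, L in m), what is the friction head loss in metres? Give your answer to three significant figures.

h_f ≈ 3.61 m

h_f = 10.67·584·0.465^1.852 / (129^1.852·0.544^4.8704) = 3.611 m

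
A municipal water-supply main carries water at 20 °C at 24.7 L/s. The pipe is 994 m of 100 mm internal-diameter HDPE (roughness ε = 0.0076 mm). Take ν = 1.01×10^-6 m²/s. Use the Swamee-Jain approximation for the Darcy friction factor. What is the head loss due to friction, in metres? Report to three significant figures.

h_f ≈ 75.8 m

V = 4Q/(πD²) = 4·0.0247/(π·0.100²) = 3.145 m/s
Re = VD/ν = 3.145·0.100/1.01×10^-6 = 3.11×10^5 → turbulent
ε/D = 0.0076/100 = 7.60×10^-5
Swamee-Jain: f = 0.01512
h_f = f(L/D)V²/(2g) = 0.01512·(994/0.100)·3.145²/(2·9.81) = 75.76 m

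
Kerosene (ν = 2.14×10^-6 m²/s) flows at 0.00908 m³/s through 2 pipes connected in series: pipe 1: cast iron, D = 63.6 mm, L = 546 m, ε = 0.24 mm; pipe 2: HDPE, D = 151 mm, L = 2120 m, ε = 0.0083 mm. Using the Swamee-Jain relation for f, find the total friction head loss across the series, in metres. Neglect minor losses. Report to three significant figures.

Pipe 1: V = 2.858 m/s, Re = 8.49×10^4, ε/D = 0.00377, f = 0.02952, h_1 = f(L/D)V²/2g = 105.5 m
Pipe 2: V = 0.5070 m/s, Re = 3.58×10^4, ε/D = 5.50×10^-5, f = 0.02261, h_2 = f(L/D)V²/2g = 4.159 m
Series → Q common, losses add: H = Σh = 109.7 m

H ≈ 110 m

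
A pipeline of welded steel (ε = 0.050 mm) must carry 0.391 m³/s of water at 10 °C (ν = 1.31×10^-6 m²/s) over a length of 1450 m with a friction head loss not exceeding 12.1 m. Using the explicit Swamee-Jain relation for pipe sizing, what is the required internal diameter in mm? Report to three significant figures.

D ≈ 466 mm

Swamee-Jain (Type III): D = 0.66·[ε^1.25·(LQ²/(gh_f))^4.75 + ν·Q^9.4·(L/(gh_f))^5.2]^0.04
LQ²/(gh_f) = 1.868; L/(gh_f) = 12.22
Term 1 = ε^1.25·(…)^4.75 = 8.17×10^-5; Term 2 = ν·Q^9.4·(…)^5.2 = 8.62×10^-5
D = 0.66·(8.17×10^-5 + 8.62×10^-5)^0.04 = 0.4662 m = 466 mm
Check: V = 2.29 m/s, Re = 8.15×10^5, f = 0.01385, h_f = 11.5 m ≈ 12.1 m ✓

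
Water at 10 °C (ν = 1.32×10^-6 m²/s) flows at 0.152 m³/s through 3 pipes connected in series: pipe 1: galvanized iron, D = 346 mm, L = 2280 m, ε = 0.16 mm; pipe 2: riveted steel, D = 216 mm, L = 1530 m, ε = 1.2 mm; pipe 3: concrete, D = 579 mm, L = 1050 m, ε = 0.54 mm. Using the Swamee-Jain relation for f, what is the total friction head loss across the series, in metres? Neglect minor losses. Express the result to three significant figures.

Pipe 1: V = 1.617 m/s, Re = 4.24×10^5, ε/D = 4.62×10^-4, f = 0.01770, h_1 = f(L/D)V²/2g = 15.54 m
Pipe 2: V = 4.148 m/s, Re = 6.79×10^5, ε/D = 0.00556, f = 0.03157, h_2 = f(L/D)V²/2g = 196.1 m
Pipe 3: V = 0.5773 m/s, Re = 2.53×10^5, ε/D = 9.33×10^-4, f = 0.02064, h_3 = f(L/D)V²/2g = 0.6357 m
Series → Q common, losses add: H = Σh = 212.3 m

H ≈ 212 m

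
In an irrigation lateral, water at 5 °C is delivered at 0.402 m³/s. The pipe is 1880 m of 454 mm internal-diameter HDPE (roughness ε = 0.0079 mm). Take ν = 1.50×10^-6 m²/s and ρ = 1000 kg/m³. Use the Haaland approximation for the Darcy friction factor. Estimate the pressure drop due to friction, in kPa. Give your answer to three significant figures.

Δp ≈ 159 kPa

V = 4Q/(πD²) = 4·0.402/(π·0.454²) = 2.483 m/s
Re = VD/ν = 2.483·0.454/1.50×10^-6 = 7.52×10^5 → turbulent
ε/D = 0.0079/454 = 1.74×10^-5
Haaland: f = 0.01243
h_f = f(L/D)V²/(2g) = 0.01243·(1880/0.454)·2.483²/(2·9.81) = 16.18 m
Δp = ρg·h_f = 1000·9.81·16.18 = 158.7 kPa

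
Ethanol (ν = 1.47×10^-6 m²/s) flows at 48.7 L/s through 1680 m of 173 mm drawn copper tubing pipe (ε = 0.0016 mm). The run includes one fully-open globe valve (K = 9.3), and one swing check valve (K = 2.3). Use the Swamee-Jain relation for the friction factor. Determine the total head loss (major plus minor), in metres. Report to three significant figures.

V = 4Q/(πD²) = 2.072 m/s; V²/2g = 0.2188 m
Re = 2.44×10^5, ε/D = 9.25×10^-6 → f = 0.01505 (Swamee-Jain)
Major: h_f = f(L/D)·V²/2g = 0.01505·9711·0.2188 = 31.96 m
Minor: ΣK = 11.6; h_m = ΣK·V²/2g = 2.538 m
Total H_L = 31.96 + 2.538 = 34.50 m

H_L ≈ 34.5 m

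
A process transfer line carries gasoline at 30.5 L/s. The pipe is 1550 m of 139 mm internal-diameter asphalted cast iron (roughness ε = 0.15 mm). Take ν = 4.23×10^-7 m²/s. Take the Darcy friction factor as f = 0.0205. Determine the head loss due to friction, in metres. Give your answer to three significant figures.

h_f ≈ 47.1 m

V = 4Q/(πD²) = 4·0.0305/(π·0.139²) = 2.010 m/s
h_f = f(L/D)V²/(2g) = 0.02050·(1550/0.139)·2.010²/(2·9.81) = 47.07 m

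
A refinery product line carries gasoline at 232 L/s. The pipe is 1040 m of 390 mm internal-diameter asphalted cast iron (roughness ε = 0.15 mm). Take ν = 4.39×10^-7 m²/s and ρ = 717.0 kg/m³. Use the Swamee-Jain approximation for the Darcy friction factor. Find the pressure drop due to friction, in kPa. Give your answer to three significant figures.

Δp ≈ 58.4 kPa

V = 4Q/(πD²) = 4·0.232/(π·0.390²) = 1.942 m/s
Re = VD/ν = 1.942·0.390/4.39×10^-7 = 1.73×10^6 → turbulent
ε/D = 0.15/390 = 3.85×10^-4
Swamee-Jain: f = 0.01620
h_f = f(L/D)V²/(2g) = 0.01620·(1040/0.390)·1.942²/(2·9.81) = 8.305 m
Δp = ρg·h_f = 717.0·9.81·8.305 = 58.41 kPa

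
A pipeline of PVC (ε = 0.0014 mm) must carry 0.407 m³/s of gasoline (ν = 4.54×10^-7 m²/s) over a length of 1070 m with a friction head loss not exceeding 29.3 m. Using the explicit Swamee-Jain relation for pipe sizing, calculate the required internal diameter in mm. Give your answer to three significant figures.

D ≈ 346 mm

Swamee-Jain (Type III): D = 0.66·[ε^1.25·(LQ²/(gh_f))^4.75 + ν·Q^9.4·(L/(gh_f))^5.2]^0.04
LQ²/(gh_f) = 0.6166; L/(gh_f) = 3.723
Term 1 = ε^1.25·(…)^4.75 = 4.85×10^-9; Term 2 = ν·Q^9.4·(…)^5.2 = 9.03×10^-8
D = 0.66·(4.85×10^-9 + 9.03×10^-8)^0.04 = 0.3457 m = 346 mm
Check: V = 4.34 m/s, Re = 3.30×10^6, f = 0.009799, h_f = 29.1 m ≈ 29.3 m ✓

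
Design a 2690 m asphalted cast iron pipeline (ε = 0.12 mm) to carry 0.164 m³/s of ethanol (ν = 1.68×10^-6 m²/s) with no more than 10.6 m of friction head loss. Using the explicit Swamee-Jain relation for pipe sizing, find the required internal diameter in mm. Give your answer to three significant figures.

Swamee-Jain (Type III): D = 0.66·[ε^1.25·(LQ²/(gh_f))^4.75 + ν·Q^9.4·(L/(gh_f))^5.2]^0.04
LQ²/(gh_f) = 0.6958; L/(gh_f) = 25.87
Term 1 = ε^1.25·(…)^4.75 = 2.24×10^-6; Term 2 = ν·Q^9.4·(…)^5.2 = 1.55×10^-6
D = 0.66·(2.24×10^-6 + 1.55×10^-6)^0.04 = 0.4006 m = 401 mm
Check: V = 1.30 m/s, Re = 3.10×10^5, f = 0.01701, h_f = 9.85 m ≈ 10.6 m ✓

D ≈ 401 mm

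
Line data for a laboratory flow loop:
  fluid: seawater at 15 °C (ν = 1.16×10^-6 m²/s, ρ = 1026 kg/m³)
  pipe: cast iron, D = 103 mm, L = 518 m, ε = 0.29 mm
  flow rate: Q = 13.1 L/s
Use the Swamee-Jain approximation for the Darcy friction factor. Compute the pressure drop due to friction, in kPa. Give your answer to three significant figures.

V = 4Q/(πD²) = 4·0.0131/(π·0.103²) = 1.572 m/s
Re = VD/ν = 1.572·0.103/1.16×10^-6 = 1.40×10^5 → turbulent
ε/D = 0.29/103 = 0.00282
Swamee-Jain: f = 0.02691
h_f = f(L/D)V²/(2g) = 0.02691·(518/0.103)·1.572²/(2·9.81) = 17.05 m
Δp = ρg·h_f = 1026·9.81·17.05 = 171.6 kPa

Δp ≈ 172 kPa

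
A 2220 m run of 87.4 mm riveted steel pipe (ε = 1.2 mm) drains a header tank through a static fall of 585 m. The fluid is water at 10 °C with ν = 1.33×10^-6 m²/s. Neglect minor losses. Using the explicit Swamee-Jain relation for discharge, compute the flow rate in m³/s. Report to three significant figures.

Q ≈ 0.0196 m³/s

Swamee-Jain (Type II): Q = -0.965·√(gD⁵h_f/L)·ln[ε/(3.7D) + √(3.17ν²L/(gD³h_f))]
√(gD⁵h_f/L) = √(9.81·0.0874⁵·585/2220) = 0.003631
ε/(3.7D) = 0.00371; √(3.17ν²L/(gD³h_f)) = 5.70×10^-5
Q = -0.965·0.003631·ln(0.003768) = 0.01956 m³/s
Check: V = 3.26 m/s, Re = 2.14×10^5, f = 0.04269, h_f = 587 m ≈ 585 m ✓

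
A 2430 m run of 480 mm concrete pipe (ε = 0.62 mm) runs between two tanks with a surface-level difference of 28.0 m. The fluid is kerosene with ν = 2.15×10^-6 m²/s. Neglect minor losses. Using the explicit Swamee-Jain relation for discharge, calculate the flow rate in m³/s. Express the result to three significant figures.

Swamee-Jain (Type II): Q = -0.965·√(gD⁵h_f/L)·ln[ε/(3.7D) + √(3.17ν²L/(gD³h_f))]
√(gD⁵h_f/L) = √(9.81·0.480⁵·28.0/2430) = 0.05367
ε/(3.7D) = 3.49×10^-4; √(3.17ν²L/(gD³h_f)) = 3.42×10^-5
Q = -0.965·0.05367·ln(3.833×10^-4) = 0.4074 m³/s
Check: V = 2.25 m/s, Re = 5.03×10^5, f = 0.02153, h_f = 28.2 m ≈ 28.0 m ✓

Q ≈ 0.407 m³/s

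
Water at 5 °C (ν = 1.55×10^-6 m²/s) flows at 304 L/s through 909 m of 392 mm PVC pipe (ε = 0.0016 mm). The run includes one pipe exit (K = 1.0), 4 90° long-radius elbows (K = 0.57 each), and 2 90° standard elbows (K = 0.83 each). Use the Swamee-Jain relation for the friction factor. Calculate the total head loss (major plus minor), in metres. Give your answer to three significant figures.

H_L ≈ 11.1 m

V = 4Q/(πD²) = 2.519 m/s; V²/2g = 0.3234 m
Re = 6.37×10^5, ε/D = 4.08×10^-6 → f = 0.01262 (Swamee-Jain)
Major: h_f = f(L/D)·V²/2g = 0.01262·2319·0.3234 = 9.463 m
Minor: ΣK = 4.94; h_m = ΣK·V²/2g = 1.598 m
Total H_L = 9.463 + 1.598 = 11.06 m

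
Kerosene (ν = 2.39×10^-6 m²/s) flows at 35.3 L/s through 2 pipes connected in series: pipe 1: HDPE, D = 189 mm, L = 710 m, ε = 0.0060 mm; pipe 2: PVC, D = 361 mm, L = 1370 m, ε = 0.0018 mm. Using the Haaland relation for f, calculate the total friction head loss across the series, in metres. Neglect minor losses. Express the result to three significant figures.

Pipe 1: V = 1.258 m/s, Re = 9.95×10^4, ε/D = 3.17×10^-5, f = 0.01797, h_1 = f(L/D)V²/2g = 5.447 m
Pipe 2: V = 0.3449 m/s, Re = 5.21×10^4, ε/D = 4.99×10^-6, f = 0.02053, h_2 = f(L/D)V²/2g = 0.4724 m
Series → Q common, losses add: H = Σh = 5.920 m

H ≈ 5.92 m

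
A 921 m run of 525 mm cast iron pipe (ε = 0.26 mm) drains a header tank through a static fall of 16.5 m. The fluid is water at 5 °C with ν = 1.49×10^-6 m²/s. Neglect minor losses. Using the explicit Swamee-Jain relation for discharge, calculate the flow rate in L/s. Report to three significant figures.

Swamee-Jain (Type II): Q = -0.965·√(gD⁵h_f/L)·ln[ε/(3.7D) + √(3.17ν²L/(gD³h_f))]
√(gD⁵h_f/L) = √(9.81·0.525⁵·16.5/921) = 0.08372
ε/(3.7D) = 1.34×10^-4; √(3.17ν²L/(gD³h_f)) = 1.66×10^-5
Q = -0.965·0.08372·ln(1.505×10^-4) = 0.7111 m³/s
Check: V = 3.28 m/s, Re = 1.16×10^6, f = 0.01720, h_f = 16.6 m ≈ 16.5 m ✓

Q ≈ 711 L/s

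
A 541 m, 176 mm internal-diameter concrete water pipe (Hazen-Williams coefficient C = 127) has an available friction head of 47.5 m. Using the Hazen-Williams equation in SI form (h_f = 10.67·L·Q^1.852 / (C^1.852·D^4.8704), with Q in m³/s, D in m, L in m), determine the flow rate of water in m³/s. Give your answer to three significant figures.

Q ≈ 0.0986 m³/s

Rearranging: Q = [h_f·C^1.852·D^4.8704 / (10.67·L)]^(1/1.852)
Q = [47.5·127^1.852·0.176^4.8704 / (10.67·541)]^0.540 = 0.09863 m³/s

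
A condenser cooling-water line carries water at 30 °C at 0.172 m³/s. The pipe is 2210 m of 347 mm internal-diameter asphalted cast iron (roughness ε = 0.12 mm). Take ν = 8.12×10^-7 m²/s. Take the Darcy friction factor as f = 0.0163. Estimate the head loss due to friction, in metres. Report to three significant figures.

V = 4Q/(πD²) = 4·0.172/(π·0.347²) = 1.819 m/s
h_f = f(L/D)V²/(2g) = 0.01630·(2210/0.347)·1.819²/(2·9.81) = 17.50 m

h_f ≈ 17.5 m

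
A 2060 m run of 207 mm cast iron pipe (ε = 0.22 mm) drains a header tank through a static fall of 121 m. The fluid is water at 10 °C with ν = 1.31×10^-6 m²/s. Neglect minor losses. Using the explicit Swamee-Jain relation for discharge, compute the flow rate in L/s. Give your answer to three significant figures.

Swamee-Jain (Type II): Q = -0.965·√(gD⁵h_f/L)·ln[ε/(3.7D) + √(3.17ν²L/(gD³h_f))]
√(gD⁵h_f/L) = √(9.81·0.207⁵·121/2060) = 0.01480
ε/(3.7D) = 2.87×10^-4; √(3.17ν²L/(gD³h_f)) = 3.26×10^-5
Q = -0.965·0.01480·ln(3.199×10^-4) = 0.1149 m³/s
Check: V = 3.41 m/s, Re = 5.40×10^5, f = 0.02058, h_f = 122 m ≈ 121 m ✓

Q ≈ 115 L/s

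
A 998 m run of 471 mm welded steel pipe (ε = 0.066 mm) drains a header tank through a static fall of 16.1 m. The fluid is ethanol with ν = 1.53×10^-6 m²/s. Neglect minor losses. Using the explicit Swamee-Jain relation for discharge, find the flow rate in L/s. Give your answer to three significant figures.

Q ≈ 569 L/s

Swamee-Jain (Type II): Q = -0.965·√(gD⁵h_f/L)·ln[ε/(3.7D) + √(3.17ν²L/(gD³h_f))]
√(gD⁵h_f/L) = √(9.81·0.471⁵·16.1/998) = 0.06057
ε/(3.7D) = 3.79×10^-5; √(3.17ν²L/(gD³h_f)) = 2.12×10^-5
Q = -0.965·0.06057·ln(5.906×10^-5) = 0.5691 m³/s
Check: V = 3.27 m/s, Re = 1.01×10^6, f = 0.01406, h_f = 16.2 m ≈ 16.1 m ✓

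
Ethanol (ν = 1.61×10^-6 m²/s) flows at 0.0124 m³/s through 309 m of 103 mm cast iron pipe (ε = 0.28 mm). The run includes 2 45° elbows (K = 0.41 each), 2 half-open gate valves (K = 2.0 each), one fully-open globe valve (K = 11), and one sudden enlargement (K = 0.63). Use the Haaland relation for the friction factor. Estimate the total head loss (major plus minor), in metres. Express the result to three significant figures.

H_L ≈ 10.9 m

V = 4Q/(πD²) = 1.488 m/s; V²/2g = 0.1129 m
Re = 9.52×10^4, ε/D = 0.00272 → f = 0.02681 (Haaland)
Major: h_f = f(L/D)·V²/2g = 0.02681·3000·0.1129 = 9.079 m
Minor: ΣK = 16.4; h_m = ΣK·V²/2g = 1.857 m
Total H_L = 9.079 + 1.857 = 10.94 m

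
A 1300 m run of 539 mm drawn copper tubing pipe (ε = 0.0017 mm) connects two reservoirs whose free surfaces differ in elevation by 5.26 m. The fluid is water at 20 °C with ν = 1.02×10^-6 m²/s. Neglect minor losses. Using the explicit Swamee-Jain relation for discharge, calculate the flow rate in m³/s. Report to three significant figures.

Swamee-Jain (Type II): Q = -0.965·√(gD⁵h_f/L)·ln[ε/(3.7D) + √(3.17ν²L/(gD³h_f))]
√(gD⁵h_f/L) = √(9.81·0.539⁵·5.26/1300) = 0.04249
ε/(3.7D) = 8.52×10^-7; √(3.17ν²L/(gD³h_f)) = 2.30×10^-5
Q = -0.965·0.04249·ln(2.389×10^-5) = 0.4364 m³/s
Check: V = 1.91 m/s, Re = 1.01×10^6, f = 0.01167, h_f = 5.25 m ≈ 5.26 m ✓

Q ≈ 0.436 m³/s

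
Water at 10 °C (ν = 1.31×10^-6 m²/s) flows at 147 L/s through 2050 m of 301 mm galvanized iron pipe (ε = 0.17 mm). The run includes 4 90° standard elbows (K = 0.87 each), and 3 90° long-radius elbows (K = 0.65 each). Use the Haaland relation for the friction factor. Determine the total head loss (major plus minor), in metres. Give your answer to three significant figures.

H_L ≈ 27.9 m

V = 4Q/(πD²) = 2.066 m/s; V²/2g = 0.2175 m
Re = 4.75×10^5, ε/D = 5.65×10^-4 → f = 0.01802 (Haaland)
Major: h_f = f(L/D)·V²/2g = 0.01802·6811·0.2175 = 26.69 m
Minor: ΣK = 5.43; h_m = ΣK·V²/2g = 1.181 m
Total H_L = 26.69 + 1.181 = 27.87 m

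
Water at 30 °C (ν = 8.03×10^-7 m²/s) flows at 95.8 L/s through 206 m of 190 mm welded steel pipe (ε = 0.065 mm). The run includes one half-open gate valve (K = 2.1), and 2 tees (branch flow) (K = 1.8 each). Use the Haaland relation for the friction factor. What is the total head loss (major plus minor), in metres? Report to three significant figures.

H_L ≈ 13.5 m

V = 4Q/(πD²) = 3.379 m/s; V²/2g = 0.5819 m
Re = 7.99×10^5, ε/D = 3.42×10^-4 → f = 0.01611 (Haaland)
Major: h_f = f(L/D)·V²/2g = 0.01611·1084·0.5819 = 10.16 m
Minor: ΣK = 5.70; h_m = ΣK·V²/2g = 3.317 m
Total H_L = 10.16 + 3.317 = 13.48 m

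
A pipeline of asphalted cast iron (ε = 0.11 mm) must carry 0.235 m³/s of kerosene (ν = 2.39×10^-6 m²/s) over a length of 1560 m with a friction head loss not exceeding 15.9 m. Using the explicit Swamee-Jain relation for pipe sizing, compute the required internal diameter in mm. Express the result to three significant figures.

Swamee-Jain (Type III): D = 0.66·[ε^1.25·(LQ²/(gh_f))^4.75 + ν·Q^9.4·(L/(gh_f))^5.2]^0.04
LQ²/(gh_f) = 0.5523; L/(gh_f) = 10.00
Term 1 = ε^1.25·(…)^4.75 = 6.72×10^-7; Term 2 = ν·Q^9.4·(…)^5.2 = 4.64×10^-7
D = 0.66·(6.72×10^-7 + 4.64×10^-7)^0.04 = 0.3817 m = 382 mm
Check: V = 2.05 m/s, Re = 3.28×10^5, f = 0.01684, h_f = 14.8 m ≈ 15.9 m ✓

D ≈ 382 mm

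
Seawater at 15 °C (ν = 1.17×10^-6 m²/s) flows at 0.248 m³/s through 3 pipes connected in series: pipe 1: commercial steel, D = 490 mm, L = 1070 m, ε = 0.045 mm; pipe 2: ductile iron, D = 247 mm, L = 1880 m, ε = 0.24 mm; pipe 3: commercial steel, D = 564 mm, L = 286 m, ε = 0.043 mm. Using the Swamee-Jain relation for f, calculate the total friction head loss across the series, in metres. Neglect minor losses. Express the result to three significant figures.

Pipe 1: V = 1.315 m/s, Re = 5.51×10^5, ε/D = 9.18×10^-5, f = 0.01421, h_1 = f(L/D)V²/2g = 2.735 m
Pipe 2: V = 5.176 m/s, Re = 1.09×10^6, ε/D = 9.72×10^-4, f = 0.01987, h_2 = f(L/D)V²/2g = 206.5 m
Pipe 3: V = 0.9927 m/s, Re = 4.79×10^5, ε/D = 7.62×10^-5, f = 0.01426, h_3 = f(L/D)V²/2g = 0.3631 m
Series → Q common, losses add: H = Σh = 209.6 m

H ≈ 210 m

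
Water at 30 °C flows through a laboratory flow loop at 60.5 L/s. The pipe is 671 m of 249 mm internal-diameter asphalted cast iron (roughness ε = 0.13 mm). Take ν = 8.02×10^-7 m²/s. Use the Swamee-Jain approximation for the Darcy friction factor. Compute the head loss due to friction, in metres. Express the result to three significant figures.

h_f ≈ 3.85 m

V = 4Q/(πD²) = 4·0.0605/(π·0.249²) = 1.242 m/s
Re = VD/ν = 1.242·0.249/8.02×10^-7 = 3.86×10^5 → turbulent
ε/D = 0.13/249 = 5.22×10^-4
Swamee-Jain: f = 0.01816
h_f = f(L/D)V²/(2g) = 0.01816·(671/0.249)·1.242²/(2·9.81) = 3.851 m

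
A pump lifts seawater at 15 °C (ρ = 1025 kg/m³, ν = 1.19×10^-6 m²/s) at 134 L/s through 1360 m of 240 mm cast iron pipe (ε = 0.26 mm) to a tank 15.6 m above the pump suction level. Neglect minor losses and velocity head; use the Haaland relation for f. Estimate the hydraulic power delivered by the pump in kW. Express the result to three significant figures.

V = 4Q/(πD²) = 2.962 m/s; Re = 5.97×10^5; ε/D = 0.00108; f = 0.02048
h_f = f(L/D)V²/2g = 51.90 m
Total head H = z + h_f = 15.6 + 51.90 = 67.50 m
P_hyd = ρgQH = 1025·9.81·0.134·67.50 = 90.94 kW

P_hyd ≈ 90.9 kW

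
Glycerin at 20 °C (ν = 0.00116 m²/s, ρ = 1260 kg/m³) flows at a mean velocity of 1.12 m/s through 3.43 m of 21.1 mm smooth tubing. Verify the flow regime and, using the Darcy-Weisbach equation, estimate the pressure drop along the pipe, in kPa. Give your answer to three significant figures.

Δp ≈ 404 kPa

Re = VD/ν = 1.12·0.02110/0.00116 = 20.4 → laminar (Re < 2300)
f = 64/Re = 3.142
h_f = f(L/D)V²/(2g) = 3.142·(3.43/0.02110)·1.12²/(2·9.81) = 32.65 m
Δp = ρg·h_f = 1260·9.81·32.65 = 403.6 kPa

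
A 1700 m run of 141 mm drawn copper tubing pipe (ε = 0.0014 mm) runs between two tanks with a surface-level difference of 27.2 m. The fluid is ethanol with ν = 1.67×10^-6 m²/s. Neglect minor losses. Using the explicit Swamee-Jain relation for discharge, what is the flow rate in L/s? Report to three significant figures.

Q ≈ 25.2 L/s

Swamee-Jain (Type II): Q = -0.965·√(gD⁵h_f/L)·ln[ε/(3.7D) + √(3.17ν²L/(gD³h_f))]
√(gD⁵h_f/L) = √(9.81·0.141⁵·27.2/1700) = 0.002958
ε/(3.7D) = 2.68×10^-6; √(3.17ν²L/(gD³h_f)) = 1.42×10^-4
Q = -0.965·0.002958·ln(1.444×10^-4) = 0.02524 m³/s
Check: V = 1.62 m/s, Re = 1.36×10^5, f = 0.01683, h_f = 27.0 m ≈ 27.2 m ✓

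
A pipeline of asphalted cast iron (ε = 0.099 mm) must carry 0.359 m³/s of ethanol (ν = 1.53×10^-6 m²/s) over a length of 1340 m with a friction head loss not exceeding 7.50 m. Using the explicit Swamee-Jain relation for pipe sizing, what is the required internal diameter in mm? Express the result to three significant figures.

D ≈ 499 mm

Swamee-Jain (Type III): D = 0.66·[ε^1.25·(LQ²/(gh_f))^4.75 + ν·Q^9.4·(L/(gh_f))^5.2]^0.04
LQ²/(gh_f) = 2.347; L/(gh_f) = 18.21
Term 1 = ε^1.25·(…)^4.75 = 5.68×10^-4; Term 2 = ν·Q^9.4·(…)^5.2 = 3.60×10^-4
D = 0.66·(5.68×10^-4 + 3.60×10^-4)^0.04 = 0.4992 m = 499 mm
Check: V = 1.83 m/s, Re = 5.98×10^5, f = 0.01527, h_f = 7.03 m ≈ 7.50 m ✓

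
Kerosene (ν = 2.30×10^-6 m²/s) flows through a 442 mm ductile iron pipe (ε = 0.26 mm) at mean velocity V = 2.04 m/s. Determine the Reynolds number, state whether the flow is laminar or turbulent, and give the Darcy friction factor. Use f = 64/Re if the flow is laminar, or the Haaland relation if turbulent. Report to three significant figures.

Re = VD/ν = 2.040·0.442/2.30×10^-6 = 3.92×10^5
Re > 4000 → turbulent; ε/D = 5.88×10^-4
Haaland: f = 0.01831

Re ≈ 3.92×10^5; turbulent; f ≈ 0.0183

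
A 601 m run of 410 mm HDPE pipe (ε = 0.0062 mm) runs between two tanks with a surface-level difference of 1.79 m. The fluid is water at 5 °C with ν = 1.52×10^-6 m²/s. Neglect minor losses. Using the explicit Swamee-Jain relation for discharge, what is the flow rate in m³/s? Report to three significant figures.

Swamee-Jain (Type II): Q = -0.965·√(gD⁵h_f/L)·ln[ε/(3.7D) + √(3.17ν²L/(gD³h_f))]
√(gD⁵h_f/L) = √(9.81·0.410⁵·1.79/601) = 0.01840
ε/(3.7D) = 4.09×10^-6; √(3.17ν²L/(gD³h_f)) = 6.03×10^-5
Q = -0.965·0.01840·ln(6.439×10^-5) = 0.1713 m³/s
Check: V = 1.30 m/s, Re = 3.50×10^5, f = 0.01416, h_f = 1.78 m ≈ 1.79 m ✓

Q ≈ 0.171 m³/s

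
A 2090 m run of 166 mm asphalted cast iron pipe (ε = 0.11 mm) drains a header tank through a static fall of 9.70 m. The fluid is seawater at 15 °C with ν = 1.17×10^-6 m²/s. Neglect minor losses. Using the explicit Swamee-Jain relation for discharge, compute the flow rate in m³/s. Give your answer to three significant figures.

Swamee-Jain (Type II): Q = -0.965·√(gD⁵h_f/L)·ln[ε/(3.7D) + √(3.17ν²L/(gD³h_f))]
√(gD⁵h_f/L) = √(9.81·0.166⁵·9.70/2090) = 0.002396
ε/(3.7D) = 1.79×10^-4; √(3.17ν²L/(gD³h_f)) = 1.44×10^-4
Q = -0.965·0.002396·ln(3.234×10^-4) = 0.01858 m³/s
Check: V = 0.858 m/s, Re = 1.22×10^5, f = 0.02064, h_f = 9.76 m ≈ 9.70 m ✓

Q ≈ 0.0186 m³/s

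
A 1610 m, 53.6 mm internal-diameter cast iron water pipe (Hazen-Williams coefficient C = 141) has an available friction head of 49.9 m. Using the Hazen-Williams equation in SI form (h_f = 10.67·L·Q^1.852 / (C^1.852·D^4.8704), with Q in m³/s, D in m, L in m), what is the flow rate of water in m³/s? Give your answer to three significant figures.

Q ≈ 0.00274 m³/s

Rearranging: Q = [h_f·C^1.852·D^4.8704 / (10.67·L)]^(1/1.852)
Q = [49.9·141^1.852·0.0536^4.8704 / (10.67·1610)]^0.540 = 0.002738 m³/s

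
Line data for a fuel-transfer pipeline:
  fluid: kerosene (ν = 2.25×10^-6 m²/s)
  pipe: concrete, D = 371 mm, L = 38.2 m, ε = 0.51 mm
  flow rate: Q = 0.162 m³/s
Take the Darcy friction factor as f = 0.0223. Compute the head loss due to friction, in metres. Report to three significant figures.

h_f ≈ 0.263 m

V = 4Q/(πD²) = 4·0.162/(π·0.371²) = 1.499 m/s
h_f = f(L/D)V²/(2g) = 0.02230·(38.2/0.371)·1.499²/(2·9.81) = 0.2628 m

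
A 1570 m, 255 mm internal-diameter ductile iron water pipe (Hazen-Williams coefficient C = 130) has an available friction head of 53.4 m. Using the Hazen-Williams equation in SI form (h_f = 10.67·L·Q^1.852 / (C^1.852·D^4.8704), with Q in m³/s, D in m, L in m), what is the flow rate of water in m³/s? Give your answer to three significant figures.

Rearranging: Q = [h_f·C^1.852·D^4.8704 / (10.67·L)]^(1/1.852)
Q = [53.4·130^1.852·0.255^4.8704 / (10.67·1570)]^0.540 = 0.1604 m³/s

Q ≈ 0.160 m³/s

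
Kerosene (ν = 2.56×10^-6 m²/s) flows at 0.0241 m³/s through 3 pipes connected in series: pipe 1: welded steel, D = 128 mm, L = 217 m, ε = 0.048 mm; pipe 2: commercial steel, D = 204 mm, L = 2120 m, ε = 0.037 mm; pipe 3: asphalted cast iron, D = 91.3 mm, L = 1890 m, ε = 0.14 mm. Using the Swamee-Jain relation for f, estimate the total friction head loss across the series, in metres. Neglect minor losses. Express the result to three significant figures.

Pipe 1: V = 1.873 m/s, Re = 9.36×10^4, ε/D = 3.75×10^-4, f = 0.02004, h_1 = f(L/D)V²/2g = 6.075 m
Pipe 2: V = 0.7373 m/s, Re = 5.88×10^4, ε/D = 1.81×10^-4, f = 0.02081, h_2 = f(L/D)V²/2g = 5.993 m
Pipe 3: V = 3.681 m/s, Re = 1.31×10^5, ε/D = 0.00153, f = 0.02360, h_3 = f(L/D)V²/2g = 337.5 m
Series → Q common, losses add: H = Σh = 349.5 m

H ≈ 350 m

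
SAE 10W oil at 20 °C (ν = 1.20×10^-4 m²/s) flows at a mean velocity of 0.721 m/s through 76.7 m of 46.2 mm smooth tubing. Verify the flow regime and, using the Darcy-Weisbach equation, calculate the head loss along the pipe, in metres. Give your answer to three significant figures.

Re = VD/ν = 0.721·0.04620/1.20×10^-4 = 278 → laminar (Re < 2300)
f = 64/Re = 0.2306
h_f = f(L/D)V²/(2g) = 0.2306·(76.7/0.04620)·0.721²/(2·9.81) = 10.14 m

h_f ≈ 10.1 m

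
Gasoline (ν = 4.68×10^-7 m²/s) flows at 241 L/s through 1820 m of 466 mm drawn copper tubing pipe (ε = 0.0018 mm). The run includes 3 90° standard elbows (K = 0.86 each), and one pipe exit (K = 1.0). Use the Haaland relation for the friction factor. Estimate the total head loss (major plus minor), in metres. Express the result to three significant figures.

H_L ≈ 4.75 m

V = 4Q/(πD²) = 1.413 m/s; V²/2g = 0.1018 m
Re = 1.41×10^6, ε/D = 3.86×10^-6 → f = 0.01103 (Haaland)
Major: h_f = f(L/D)·V²/2g = 0.01103·3906·0.1018 = 4.384 m
Minor: ΣK = 3.58; h_m = ΣK·V²/2g = 0.3643 m
Total H_L = 4.384 + 0.3643 = 4.749 m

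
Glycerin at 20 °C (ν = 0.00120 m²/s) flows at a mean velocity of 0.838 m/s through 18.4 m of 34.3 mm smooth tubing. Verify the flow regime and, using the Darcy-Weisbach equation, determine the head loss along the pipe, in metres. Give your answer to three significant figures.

h_f ≈ 51.3 m

Re = VD/ν = 0.838·0.03430/0.00120 = 24.0 → laminar (Re < 2300)
f = 64/Re = 2.672
h_f = f(L/D)V²/(2g) = 2.672·(18.4/0.03430)·0.838²/(2·9.81) = 51.30 m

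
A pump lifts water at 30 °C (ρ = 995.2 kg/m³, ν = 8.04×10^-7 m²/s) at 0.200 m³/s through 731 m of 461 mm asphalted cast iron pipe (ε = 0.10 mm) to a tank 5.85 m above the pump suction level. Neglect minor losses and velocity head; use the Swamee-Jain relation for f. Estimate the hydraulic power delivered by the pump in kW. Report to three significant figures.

V = 4Q/(πD²) = 1.198 m/s; Re = 6.87×10^5; ε/D = 2.17×10^-4; f = 0.01530
h_f = f(L/D)V²/2g = 1.775 m
Total head H = z + h_f = 5.85 + 1.775 = 7.625 m
P_hyd = ρgQH = 995.2·9.81·0.200·7.625 = 14.89 kW

P_hyd ≈ 14.9 kW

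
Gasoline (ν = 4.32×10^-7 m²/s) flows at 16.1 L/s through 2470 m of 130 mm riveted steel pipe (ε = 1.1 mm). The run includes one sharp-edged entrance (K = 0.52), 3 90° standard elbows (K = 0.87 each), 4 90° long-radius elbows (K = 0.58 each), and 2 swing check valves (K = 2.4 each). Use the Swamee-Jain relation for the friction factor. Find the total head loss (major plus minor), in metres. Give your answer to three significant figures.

V = 4Q/(πD²) = 1.213 m/s; V²/2g = 0.07499 m
Re = 3.65×10^5, ε/D = 0.00846 → f = 0.03614 (Swamee-Jain)
Major: h_f = f(L/D)·V²/2g = 0.03614·19000·0.07499 = 51.49 m
Minor: ΣK = 10.2; h_m = ΣK·V²/2g = 0.7686 m
Total H_L = 51.49 + 0.7686 = 52.26 m

H_L ≈ 52.3 m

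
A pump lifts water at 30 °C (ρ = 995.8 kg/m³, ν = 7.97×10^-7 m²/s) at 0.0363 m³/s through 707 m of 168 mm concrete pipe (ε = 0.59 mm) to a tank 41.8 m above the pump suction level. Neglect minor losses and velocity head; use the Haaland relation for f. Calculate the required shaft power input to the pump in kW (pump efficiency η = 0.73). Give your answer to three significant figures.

P_shaft ≈ 28.1 kW

V = 4Q/(πD²) = 1.638 m/s; Re = 3.45×10^5; ε/D = 0.00351; f = 0.02773
h_f = f(L/D)V²/2g = 15.95 m
Total head H = z + h_f = 41.8 + 15.95 = 57.75 m
P_hyd = ρgQH = 995.8·9.81·0.0363·57.75 = 20.48 kW
P_shaft = P_hyd/η = 20.48/0.73 = 28.05 kW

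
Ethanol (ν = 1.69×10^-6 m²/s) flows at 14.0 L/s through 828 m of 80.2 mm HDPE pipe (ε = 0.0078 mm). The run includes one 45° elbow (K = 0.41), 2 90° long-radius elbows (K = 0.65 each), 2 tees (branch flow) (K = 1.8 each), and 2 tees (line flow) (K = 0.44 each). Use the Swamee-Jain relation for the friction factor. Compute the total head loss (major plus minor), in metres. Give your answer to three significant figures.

H_L ≈ 73.3 m

V = 4Q/(πD²) = 2.771 m/s; V²/2g = 0.3915 m
Re = 1.32×10^5, ε/D = 9.73×10^-5 → f = 0.01755 (Swamee-Jain)
Major: h_f = f(L/D)·V²/2g = 0.01755·10324·0.3915 = 70.92 m
Minor: ΣK = 6.19; h_m = ΣK·V²/2g = 2.423 m
Total H_L = 70.92 + 2.423 = 73.35 m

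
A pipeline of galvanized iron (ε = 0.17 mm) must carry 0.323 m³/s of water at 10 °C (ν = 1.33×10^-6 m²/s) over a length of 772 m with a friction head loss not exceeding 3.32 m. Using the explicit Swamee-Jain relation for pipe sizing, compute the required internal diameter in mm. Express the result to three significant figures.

D ≈ 514 mm

Swamee-Jain (Type III): D = 0.66·[ε^1.25·(LQ²/(gh_f))^4.75 + ν·Q^9.4·(L/(gh_f))^5.2]^0.04
LQ²/(gh_f) = 2.473; L/(gh_f) = 23.70
Term 1 = ε^1.25·(…)^4.75 = 0.00143; Term 2 = ν·Q^9.4·(…)^5.2 = 4.56×10^-4
D = 0.66·(0.00143 + 4.56×10^-4)^0.04 = 0.5136 m = 514 mm
Check: V = 1.56 m/s, Re = 6.02×10^5, f = 0.01643, h_f = 3.06 m ≈ 3.32 m ✓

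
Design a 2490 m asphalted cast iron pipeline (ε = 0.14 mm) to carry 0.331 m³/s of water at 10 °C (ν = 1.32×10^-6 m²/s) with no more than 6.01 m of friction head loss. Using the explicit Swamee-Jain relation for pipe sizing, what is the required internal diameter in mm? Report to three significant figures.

D ≈ 576 mm

Swamee-Jain (Type III): D = 0.66·[ε^1.25·(LQ²/(gh_f))^4.75 + ν·Q^9.4·(L/(gh_f))^5.2]^0.04
LQ²/(gh_f) = 4.627; L/(gh_f) = 42.23
Term 1 = ε^1.25·(…)^4.75 = 0.0220; Term 2 = ν·Q^9.4·(…)^5.2 = 0.0115
D = 0.66·(0.0220 + 0.0115)^0.04 = 0.5762 m = 576 mm
Check: V = 1.27 m/s, Re = 5.54×10^5, f = 0.01578, h_f = 5.60 m ≈ 6.01 m ✓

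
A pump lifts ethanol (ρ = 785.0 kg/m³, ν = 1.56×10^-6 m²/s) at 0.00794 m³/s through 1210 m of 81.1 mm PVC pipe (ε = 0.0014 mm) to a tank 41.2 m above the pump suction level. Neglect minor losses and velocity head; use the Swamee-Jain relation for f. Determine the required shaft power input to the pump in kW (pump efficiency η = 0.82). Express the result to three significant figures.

P_shaft ≈ 5.59 kW

V = 4Q/(πD²) = 1.537 m/s; Re = 7.99×10^4; ε/D = 1.73×10^-5; f = 0.01882
h_f = f(L/D)V²/2g = 33.82 m
Total head H = z + h_f = 41.2 + 33.82 = 75.02 m
P_hyd = ρgQH = 785.0·9.81·0.00794·75.02 = 4.587 kW
P_shaft = P_hyd/η = 4.587/0.82 = 5.594 kW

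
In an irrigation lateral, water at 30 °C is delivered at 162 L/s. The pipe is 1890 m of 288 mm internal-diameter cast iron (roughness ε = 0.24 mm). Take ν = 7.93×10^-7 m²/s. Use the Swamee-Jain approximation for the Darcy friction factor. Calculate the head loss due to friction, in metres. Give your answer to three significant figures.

V = 4Q/(πD²) = 4·0.162/(π·0.288²) = 2.487 m/s
Re = VD/ν = 2.487·0.288/7.93×10^-7 = 9.03×10^5 → turbulent
ε/D = 0.24/288 = 8.33×10^-4
Swamee-Jain: f = 0.01927
h_f = f(L/D)V²/(2g) = 0.01927·(1890/0.288)·2.487²/(2·9.81) = 39.87 m

h_f ≈ 39.9 m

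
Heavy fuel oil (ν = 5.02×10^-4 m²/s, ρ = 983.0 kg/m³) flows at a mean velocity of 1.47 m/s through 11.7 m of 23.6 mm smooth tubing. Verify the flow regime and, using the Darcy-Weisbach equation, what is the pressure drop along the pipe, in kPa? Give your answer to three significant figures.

Δp ≈ 488 kPa

Re = VD/ν = 1.47·0.02360/5.02×10^-4 = 69.1 → laminar (Re < 2300)
f = 64/Re = 0.9261
h_f = f(L/D)V²/(2g) = 0.9261·(11.7/0.02360)·1.47²/(2·9.81) = 50.57 m
Δp = ρg·h_f = 983.0·9.81·50.57 = 487.6 kPa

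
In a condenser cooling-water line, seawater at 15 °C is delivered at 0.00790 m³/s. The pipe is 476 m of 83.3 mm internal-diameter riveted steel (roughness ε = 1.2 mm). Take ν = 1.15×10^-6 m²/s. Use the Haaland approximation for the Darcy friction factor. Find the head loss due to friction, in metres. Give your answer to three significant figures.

V = 4Q/(πD²) = 4·0.00790/(π·0.0833²) = 1.450 m/s
Re = VD/ν = 1.450·0.0833/1.15×10^-6 = 1.05×10^5 → turbulent
ε/D = 1.2/83.3 = 0.0144
Haaland: f = 0.04357
h_f = f(L/D)V²/(2g) = 0.04357·(476/0.0833)·1.450²/(2·9.81) = 26.67 m

h_f ≈ 26.7 m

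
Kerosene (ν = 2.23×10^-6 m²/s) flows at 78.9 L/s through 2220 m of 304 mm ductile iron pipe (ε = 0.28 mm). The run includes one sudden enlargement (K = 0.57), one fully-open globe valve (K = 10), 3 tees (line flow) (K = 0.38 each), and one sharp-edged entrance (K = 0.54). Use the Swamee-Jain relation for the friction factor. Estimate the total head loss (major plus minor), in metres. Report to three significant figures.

H_L ≈ 10.1 m

V = 4Q/(πD²) = 1.087 m/s; V²/2g = 0.06023 m
Re = 1.48×10^5, ε/D = 9.21×10^-4 → f = 0.02132 (Swamee-Jain)
Major: h_f = f(L/D)·V²/2g = 0.02132·7303·0.06023 = 9.376 m
Minor: ΣK = 12.2; h_m = ΣK·V²/2g = 0.7378 m
Total H_L = 9.376 + 0.7378 = 10.11 m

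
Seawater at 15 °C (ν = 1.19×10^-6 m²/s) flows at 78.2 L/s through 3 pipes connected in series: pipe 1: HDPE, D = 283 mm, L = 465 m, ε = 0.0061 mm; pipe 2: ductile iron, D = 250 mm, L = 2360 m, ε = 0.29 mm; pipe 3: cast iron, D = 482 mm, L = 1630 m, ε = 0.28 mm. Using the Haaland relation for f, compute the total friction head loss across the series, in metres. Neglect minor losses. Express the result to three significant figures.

Pipe 1: V = 1.243 m/s, Re = 2.96×10^5, ε/D = 2.16×10^-5, f = 0.01456, h_1 = f(L/D)V²/2g = 1.885 m
Pipe 2: V = 1.593 m/s, Re = 3.35×10^5, ε/D = 0.00116, f = 0.02110, h_2 = f(L/D)V²/2g = 25.76 m
Pipe 3: V = 0.4286 m/s, Re = 1.74×10^5, ε/D = 5.81×10^-4, f = 0.01928, h_3 = f(L/D)V²/2g = 0.6102 m
Series → Q common, losses add: H = Σh = 28.26 m

H ≈ 28.3 m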